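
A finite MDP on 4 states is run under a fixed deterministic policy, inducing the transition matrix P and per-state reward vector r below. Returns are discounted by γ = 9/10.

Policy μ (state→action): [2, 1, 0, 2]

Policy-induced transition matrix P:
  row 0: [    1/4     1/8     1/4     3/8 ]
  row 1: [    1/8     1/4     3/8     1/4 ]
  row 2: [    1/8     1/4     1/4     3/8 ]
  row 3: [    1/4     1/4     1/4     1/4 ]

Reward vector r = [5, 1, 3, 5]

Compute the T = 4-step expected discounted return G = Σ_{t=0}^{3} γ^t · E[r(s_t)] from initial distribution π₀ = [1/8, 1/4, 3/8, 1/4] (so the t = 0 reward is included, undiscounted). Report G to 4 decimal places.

t=0: π = [0.1250, 0.2500, 0.3750, 0.2500], E[r] = 3.2500, γ^t·E[r] = 3.250000, running G = 3.250000
t=1: π = [0.1719, 0.2344, 0.2813, 0.3125], E[r] = 3.5000, γ^t·E[r] = 3.150000, running G = 6.400000
t=2: π = [0.1855, 0.2285, 0.2793, 0.3066], E[r] = 3.5273, γ^t·E[r] = 2.857148, running G = 9.257148
t=3: π = [0.1865, 0.2268, 0.2786, 0.3081], E[r] = 3.5356, γ^t·E[r] = 2.577485, running G = 11.834633

G = 11.8346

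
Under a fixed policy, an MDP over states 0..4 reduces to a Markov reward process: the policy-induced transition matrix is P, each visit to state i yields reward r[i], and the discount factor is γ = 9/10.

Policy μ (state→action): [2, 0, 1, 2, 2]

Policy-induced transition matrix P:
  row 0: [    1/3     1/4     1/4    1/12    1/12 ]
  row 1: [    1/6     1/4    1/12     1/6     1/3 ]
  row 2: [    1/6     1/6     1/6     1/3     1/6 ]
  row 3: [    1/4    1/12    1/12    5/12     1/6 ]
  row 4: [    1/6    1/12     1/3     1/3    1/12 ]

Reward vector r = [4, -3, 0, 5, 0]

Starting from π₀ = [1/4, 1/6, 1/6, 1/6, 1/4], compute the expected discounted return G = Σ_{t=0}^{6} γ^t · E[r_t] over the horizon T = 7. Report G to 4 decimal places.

G = 8.7295

t=0: π = [0.2500, 0.1667, 0.1667, 0.1667, 0.2500], E[r] = 1.3333, γ^t·E[r] = 1.333333, running G = 1.333333
t=1: π = [0.2222, 0.1667, 0.2014, 0.2569, 0.1528], E[r] = 1.6736, γ^t·E[r] = 1.506250, running G = 2.839583
t=2: π = [0.2251, 0.1649, 0.1753, 0.2714, 0.1632], E[r] = 1.7627, γ^t·E[r] = 1.427813, running G = 4.267396
t=3: π = [0.2268, 0.1630, 0.1763, 0.2722, 0.1618], E[r] = 1.7793, γ^t·E[r] = 1.297090, running G = 5.564486
t=4: π = [0.2271, 0.1630, 0.1763, 0.2722, 0.1614], E[r] = 1.7804, γ^t·E[r] = 1.168140, running G = 6.732626
t=5: π = [0.2272, 0.1630, 0.1762, 0.2721, 0.1614], E[r] = 1.7800, γ^t·E[r] = 1.051069, running G = 7.783695
t=6: π = [0.2272, 0.1631, 0.1762, 0.2720, 0.1615], E[r] = 1.7798, γ^t·E[r] = 0.945853, running G = 8.729548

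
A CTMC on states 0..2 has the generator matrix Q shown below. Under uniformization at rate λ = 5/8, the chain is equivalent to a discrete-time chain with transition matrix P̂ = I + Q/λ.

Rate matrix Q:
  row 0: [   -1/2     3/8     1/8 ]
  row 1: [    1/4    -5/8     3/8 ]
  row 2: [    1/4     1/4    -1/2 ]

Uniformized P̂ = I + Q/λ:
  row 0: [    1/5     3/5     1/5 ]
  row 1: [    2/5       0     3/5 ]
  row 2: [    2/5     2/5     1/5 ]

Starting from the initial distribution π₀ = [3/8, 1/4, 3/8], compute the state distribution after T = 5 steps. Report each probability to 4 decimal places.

π = [0.3333, 0.3346, 0.3321]

t=0: π = [0.3750, 0.2500, 0.3750]
t=1: π = [0.3250, 0.3750, 0.3000]
t=2: π = [0.3350, 0.3150, 0.3500]
t=3: π = [0.3330, 0.3410, 0.3260]
t=4: π = [0.3334, 0.3302, 0.3364]
t=5: π = [0.3333, 0.3346, 0.3321]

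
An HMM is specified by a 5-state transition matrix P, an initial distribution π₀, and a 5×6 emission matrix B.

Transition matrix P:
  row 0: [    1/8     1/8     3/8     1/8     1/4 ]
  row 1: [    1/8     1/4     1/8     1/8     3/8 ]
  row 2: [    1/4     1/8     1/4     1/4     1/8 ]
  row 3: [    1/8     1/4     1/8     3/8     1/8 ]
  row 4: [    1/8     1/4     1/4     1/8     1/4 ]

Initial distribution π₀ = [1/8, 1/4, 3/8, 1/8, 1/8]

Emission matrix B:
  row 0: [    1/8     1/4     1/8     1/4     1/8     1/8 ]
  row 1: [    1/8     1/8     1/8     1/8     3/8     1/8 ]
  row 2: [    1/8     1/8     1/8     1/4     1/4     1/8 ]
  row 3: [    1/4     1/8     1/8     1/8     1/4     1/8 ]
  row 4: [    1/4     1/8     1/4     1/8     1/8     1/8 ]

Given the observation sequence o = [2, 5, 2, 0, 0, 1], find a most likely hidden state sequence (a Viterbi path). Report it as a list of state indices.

t=0: δ = [1.562e-02, 3.125e-02, 4.688e-02, 1.562e-02, 3.125e-02]  (obs o_0=2)
t=1: δ = [1.465e-03, 9.766e-04, 1.465e-03, 1.465e-03, 1.465e-03]  ψ = [2, 1, 2, 2, 1]  (obs o_1=5)
t=2: δ = [4.578e-05, 4.578e-05, 6.866e-05, 6.866e-05, 9.155e-05]  ψ = [2, 3, 0, 3, 0]  (obs o_2=2)
t=3: δ = [2.146e-06, 2.861e-06, 2.861e-06, 6.437e-06, 5.722e-06]  ψ = [2, 4, 4, 3, 4]  (obs o_3=0)
t=4: δ = [1.006e-07, 2.012e-07, 1.788e-07, 6.035e-07, 3.576e-07]  ψ = [3, 3, 4, 3, 4]  (obs o_4=0)
t=5: δ = [1.886e-08, 1.886e-08, 1.118e-08, 2.829e-08, 1.118e-08]  ψ = [3, 3, 4, 3, 4]  (obs o_5=1)
backtrack: best end state = 3; path = [2, 3, 3, 3, 3, 3]

path = [2, 3, 3, 3, 3, 3]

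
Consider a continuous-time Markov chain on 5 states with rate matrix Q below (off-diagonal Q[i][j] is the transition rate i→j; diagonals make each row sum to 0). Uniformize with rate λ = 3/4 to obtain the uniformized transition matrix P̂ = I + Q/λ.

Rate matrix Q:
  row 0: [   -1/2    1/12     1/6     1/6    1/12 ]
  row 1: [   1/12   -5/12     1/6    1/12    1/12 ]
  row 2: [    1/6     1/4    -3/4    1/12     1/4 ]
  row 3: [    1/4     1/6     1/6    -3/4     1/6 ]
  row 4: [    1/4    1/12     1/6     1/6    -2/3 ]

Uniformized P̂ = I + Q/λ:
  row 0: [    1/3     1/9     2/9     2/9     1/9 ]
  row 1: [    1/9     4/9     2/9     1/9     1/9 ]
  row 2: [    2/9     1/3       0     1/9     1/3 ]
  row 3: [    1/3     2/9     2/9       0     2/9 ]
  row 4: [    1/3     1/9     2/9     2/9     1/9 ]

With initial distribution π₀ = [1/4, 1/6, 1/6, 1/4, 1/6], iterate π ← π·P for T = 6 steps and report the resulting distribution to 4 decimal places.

π = [0.2574, 0.2510, 0.1818, 0.1425, 0.1673]

t=0: π = [0.2500, 0.1667, 0.1667, 0.2500, 0.1667]
t=1: π = [0.2778, 0.2315, 0.1852, 0.1296, 0.1759]
t=2: π = [0.2613, 0.2438, 0.1811, 0.1471, 0.1667]
t=3: π = [0.2590, 0.2490, 0.1820, 0.1423, 0.1677]
t=4: π = [0.2578, 0.2504, 0.1818, 0.1427, 0.1674]
t=5: π = [0.2575, 0.2508, 0.1818, 0.1425, 0.1674]
t=6: π = [0.2574, 0.2510, 0.1818, 0.1425, 0.1673]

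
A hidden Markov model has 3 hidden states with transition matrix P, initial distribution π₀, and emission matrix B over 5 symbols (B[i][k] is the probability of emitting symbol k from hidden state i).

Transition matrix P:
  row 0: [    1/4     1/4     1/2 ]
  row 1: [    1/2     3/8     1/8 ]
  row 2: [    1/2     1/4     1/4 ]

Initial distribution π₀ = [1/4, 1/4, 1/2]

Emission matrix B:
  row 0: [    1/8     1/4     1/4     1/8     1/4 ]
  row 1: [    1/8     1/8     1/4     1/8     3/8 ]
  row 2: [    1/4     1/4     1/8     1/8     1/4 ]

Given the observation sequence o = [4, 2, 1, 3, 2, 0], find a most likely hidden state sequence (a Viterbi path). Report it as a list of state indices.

path = [1, 1, 0, 2, 0, 2]

t=0: δ = [6.250e-02, 9.375e-02, 1.250e-01]  (obs o_0=4)
t=1: δ = [1.562e-02, 8.789e-03, 3.906e-03]  ψ = [2, 1, 0]  (obs o_1=2)
t=2: δ = [1.099e-03, 4.883e-04, 1.953e-03]  ψ = [1, 0, 0]  (obs o_2=1)
t=3: δ = [1.221e-04, 6.104e-05, 6.866e-05]  ψ = [2, 2, 0]  (obs o_3=3)
t=4: δ = [8.583e-06, 7.629e-06, 7.629e-06]  ψ = [2, 0, 0]  (obs o_4=2)
t=5: δ = [4.768e-07, 3.576e-07, 1.073e-06]  ψ = [1, 1, 0]  (obs o_5=0)
backtrack: best end state = 2; path = [1, 1, 0, 2, 0, 2]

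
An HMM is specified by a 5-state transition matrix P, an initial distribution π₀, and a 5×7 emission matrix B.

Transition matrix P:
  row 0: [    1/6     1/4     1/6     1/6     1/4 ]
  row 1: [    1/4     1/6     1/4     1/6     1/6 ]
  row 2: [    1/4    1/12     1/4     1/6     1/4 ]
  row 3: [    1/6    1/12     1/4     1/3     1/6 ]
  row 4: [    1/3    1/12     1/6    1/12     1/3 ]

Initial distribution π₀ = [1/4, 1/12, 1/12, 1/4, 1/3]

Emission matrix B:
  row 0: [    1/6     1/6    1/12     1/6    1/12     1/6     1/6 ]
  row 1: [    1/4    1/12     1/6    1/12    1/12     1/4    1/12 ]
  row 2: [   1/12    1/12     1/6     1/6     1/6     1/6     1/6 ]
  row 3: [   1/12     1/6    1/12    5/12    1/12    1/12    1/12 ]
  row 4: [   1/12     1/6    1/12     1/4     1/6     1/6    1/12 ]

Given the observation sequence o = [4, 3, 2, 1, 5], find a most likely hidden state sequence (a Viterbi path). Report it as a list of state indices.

path = [4, 4, 4, 0, 1]

t=0: δ = [2.083e-02, 6.944e-03, 1.389e-02, 2.083e-02, 5.556e-02]  (obs o_0=4)
t=1: δ = [3.086e-03, 4.340e-04, 1.543e-03, 2.894e-03, 4.630e-03]  ψ = [4, 0, 4, 3, 4]  (obs o_1=3)
t=2: δ = [1.286e-04, 1.286e-04, 1.286e-04, 8.038e-05, 1.286e-04]  ψ = [4, 0, 4, 3, 4]  (obs o_2=2)
t=3: δ = [7.144e-06, 2.679e-06, 2.679e-06, 4.465e-06, 7.144e-06]  ψ = [4, 0, 1, 3, 4]  (obs o_3=1)
t=4: δ = [3.969e-07, 4.465e-07, 1.985e-07, 1.240e-07, 3.969e-07]  ψ = [4, 0, 0, 3, 4]  (obs o_4=5)
backtrack: best end state = 1; path = [4, 4, 4, 0, 1]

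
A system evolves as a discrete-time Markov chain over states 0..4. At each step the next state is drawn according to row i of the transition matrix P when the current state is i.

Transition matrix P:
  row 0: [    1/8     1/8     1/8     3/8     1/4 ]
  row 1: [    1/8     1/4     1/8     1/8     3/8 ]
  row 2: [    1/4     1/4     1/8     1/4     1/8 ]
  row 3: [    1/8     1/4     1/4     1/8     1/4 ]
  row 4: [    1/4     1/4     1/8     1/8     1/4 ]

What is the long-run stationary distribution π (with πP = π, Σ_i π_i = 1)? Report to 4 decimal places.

π = [0.1760, 0.2280, 0.1484, 0.1876, 0.2599]

Balance equations π_j = Σ_i π_i·P[i][j]:
  π_0 = 1/8·π_0 + 1/8·π_1 + 1/4·π_2 + 1/8·π_3 + 1/4·π_4
  π_1 = 1/8·π_0 + 1/4·π_1 + 1/4·π_2 + 1/4·π_3 + 1/4·π_4
  π_2 = 1/8·π_0 + 1/8·π_1 + 1/8·π_2 + 1/4·π_3 + 1/8·π_4
  π_3 = 3/8·π_0 + 1/8·π_1 + 1/4·π_2 + 1/8·π_3 + 1/8·π_4
  normalize: π_0 + π_1 + π_2 + π_3 + π_4 = 1
Solving the linear system gives exactly π = [810/4601, 1049/4601, 683/4601, 863/4601, 1196/4601].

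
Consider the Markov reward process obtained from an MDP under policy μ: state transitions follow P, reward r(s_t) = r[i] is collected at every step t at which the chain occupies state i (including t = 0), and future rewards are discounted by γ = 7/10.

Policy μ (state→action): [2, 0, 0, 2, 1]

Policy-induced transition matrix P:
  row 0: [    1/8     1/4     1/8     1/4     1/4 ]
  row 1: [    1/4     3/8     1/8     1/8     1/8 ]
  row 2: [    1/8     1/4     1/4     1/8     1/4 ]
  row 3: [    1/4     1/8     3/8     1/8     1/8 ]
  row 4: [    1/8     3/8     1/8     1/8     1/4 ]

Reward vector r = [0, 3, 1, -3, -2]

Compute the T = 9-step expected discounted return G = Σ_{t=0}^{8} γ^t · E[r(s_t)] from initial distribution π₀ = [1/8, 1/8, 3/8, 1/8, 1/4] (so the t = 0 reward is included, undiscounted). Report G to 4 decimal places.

G = 0.3581

t=0: π = [0.1250, 0.1250, 0.3750, 0.1250, 0.2500], E[r] = -0.1250, γ^t·E[r] = -0.125000, running G = -0.125000
t=1: π = [0.1563, 0.2813, 0.2031, 0.1406, 0.2188], E[r] = 0.1875, γ^t·E[r] = 0.131250, running G = 0.006250
t=2: π = [0.1777, 0.2949, 0.1855, 0.1445, 0.1973], E[r] = 0.2422, γ^t·E[r] = 0.118672, running G = 0.124922
t=3: π = [0.1799, 0.2935, 0.1843, 0.1472, 0.1951], E[r] = 0.2329, γ^t·E[r] = 0.079888, running G = 0.204810
t=4: π = [0.1801, 0.2927, 0.1848, 0.1475, 0.1949], E[r] = 0.2305, γ^t·E[r] = 0.055350, running G = 0.260160
t=5: π = [0.1800, 0.2925, 0.1850, 0.1475, 0.1950], E[r] = 0.2300, γ^t·E[r] = 0.038659, running G = 0.298819
t=6: π = [0.1800, 0.2925, 0.1850, 0.1475, 0.1950], E[r] = 0.2300, γ^t·E[r] = 0.027058, running G = 0.325878
t=7: π = [0.1800, 0.2925, 0.1850, 0.1475, 0.1950], E[r] = 0.2300, γ^t·E[r] = 0.018941, running G = 0.344819
t=8: π = [0.1800, 0.2925, 0.1850, 0.1475, 0.1950], E[r] = 0.2300, γ^t·E[r] = 0.013259, running G = 0.358078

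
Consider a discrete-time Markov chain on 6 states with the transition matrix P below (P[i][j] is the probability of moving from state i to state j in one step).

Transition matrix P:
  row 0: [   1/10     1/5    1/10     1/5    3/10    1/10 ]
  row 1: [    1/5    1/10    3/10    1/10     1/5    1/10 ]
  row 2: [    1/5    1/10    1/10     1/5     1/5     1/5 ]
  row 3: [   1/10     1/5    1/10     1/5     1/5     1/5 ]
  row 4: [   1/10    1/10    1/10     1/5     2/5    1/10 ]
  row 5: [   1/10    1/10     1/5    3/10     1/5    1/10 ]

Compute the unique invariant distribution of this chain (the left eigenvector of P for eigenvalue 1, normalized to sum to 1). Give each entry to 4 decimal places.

Balance equations π_j = Σ_i π_i·P[i][j]:
  π_0 = 1/10·π_0 + 1/5·π_1 + 1/5·π_2 + 1/10·π_3 + 1/10·π_4 + 1/10·π_5
  π_1 = 1/5·π_0 + 1/10·π_1 + 1/10·π_2 + 1/5·π_3 + 1/10·π_4 + 1/10·π_5
  π_2 = 1/10·π_0 + 3/10·π_1 + 1/10·π_2 + 1/10·π_3 + 1/10·π_4 + 1/5·π_5
  π_3 = 1/5·π_0 + 1/10·π_1 + 1/5·π_2 + 1/5·π_3 + 1/5·π_4 + 3/10·π_5
  π_4 = 3/10·π_0 + 1/5·π_1 + 1/5·π_2 + 1/5·π_3 + 2/5·π_4 + 1/5·π_5
  normalize: π_0 + π_1 + π_2 + π_3 + π_4 + π_5 = 1
Solving the linear system gives exactly π = [12446/97793, 12981/97793, 13686/97793, 19571/97793, 26004/97793, 13105/97793].

π = [0.1273, 0.1327, 0.1399, 0.2001, 0.2659, 0.1340]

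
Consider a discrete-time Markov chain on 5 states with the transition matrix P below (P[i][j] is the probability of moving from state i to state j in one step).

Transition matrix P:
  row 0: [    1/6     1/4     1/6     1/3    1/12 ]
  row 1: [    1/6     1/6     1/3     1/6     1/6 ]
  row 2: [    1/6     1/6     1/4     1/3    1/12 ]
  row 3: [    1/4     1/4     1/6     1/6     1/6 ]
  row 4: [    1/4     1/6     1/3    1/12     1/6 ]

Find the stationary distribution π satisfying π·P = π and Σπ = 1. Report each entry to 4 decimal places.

Balance equations π_j = Σ_i π_i·P[i][j]:
  π_0 = 1/6·π_0 + 1/6·π_1 + 1/6·π_2 + 1/4·π_3 + 1/4·π_4
  π_1 = 1/4·π_0 + 1/6·π_1 + 1/6·π_2 + 1/4·π_3 + 1/6·π_4
  π_2 = 1/6·π_0 + 1/3·π_1 + 1/4·π_2 + 1/6·π_3 + 1/3·π_4
  π_3 = 1/3·π_0 + 1/6·π_1 + 1/3·π_2 + 1/6·π_3 + 1/12·π_4
  normalize: π_0 + π_1 + π_2 + π_3 + π_4 = 1
Solving the linear system gives exactly π = [4506/22921, 4633/22921, 5552/22921, 5248/22921, 2982/22921].

π = [0.1966, 0.2021, 0.2422, 0.2290, 0.1301]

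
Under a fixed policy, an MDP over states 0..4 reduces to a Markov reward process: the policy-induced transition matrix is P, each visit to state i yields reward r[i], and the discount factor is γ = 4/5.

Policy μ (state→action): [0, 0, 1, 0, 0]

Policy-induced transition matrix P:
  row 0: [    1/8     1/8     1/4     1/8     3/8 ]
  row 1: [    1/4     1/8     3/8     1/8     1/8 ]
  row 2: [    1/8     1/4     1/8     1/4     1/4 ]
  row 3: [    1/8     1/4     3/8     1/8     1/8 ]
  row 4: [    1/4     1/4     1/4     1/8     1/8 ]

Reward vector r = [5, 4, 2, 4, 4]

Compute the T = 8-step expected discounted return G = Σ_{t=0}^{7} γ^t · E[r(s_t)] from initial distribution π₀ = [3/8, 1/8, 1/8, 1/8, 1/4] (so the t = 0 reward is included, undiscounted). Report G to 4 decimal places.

G = 15.6645

t=0: π = [0.3750, 0.1250, 0.1250, 0.1250, 0.2500], E[r] = 4.1250, γ^t·E[r] = 4.125000, running G = 4.125000
t=1: π = [0.1719, 0.1875, 0.2656, 0.1406, 0.2344], E[r] = 3.6406, γ^t·E[r] = 2.912500, running G = 7.037500
t=2: π = [0.1777, 0.2051, 0.2578, 0.1582, 0.2012], E[r] = 3.6621, γ^t·E[r] = 2.343750, running G = 9.381250
t=3: π = [0.1758, 0.2021, 0.2632, 0.1572, 0.2017], E[r] = 3.6494, γ^t·E[r] = 1.868500, running G = 11.249750
t=4: π = [0.1755, 0.2028, 0.2620, 0.1579, 0.2018], E[r] = 3.6514, γ^t·E[r] = 1.495625, running G = 12.745375
t=5: π = [0.1756, 0.2027, 0.2623, 0.1578, 0.2016], E[r] = 3.6509, γ^t·E[r] = 1.196333, running G = 13.941708
t=6: π = [0.1755, 0.2027, 0.2623, 0.1578, 0.2017], E[r] = 3.6510, γ^t·E[r] = 0.957090, running G = 14.898797
t=7: π = [0.1755, 0.2027, 0.2623, 0.1578, 0.2017], E[r] = 3.6510, γ^t·E[r] = 0.765668, running G = 15.664465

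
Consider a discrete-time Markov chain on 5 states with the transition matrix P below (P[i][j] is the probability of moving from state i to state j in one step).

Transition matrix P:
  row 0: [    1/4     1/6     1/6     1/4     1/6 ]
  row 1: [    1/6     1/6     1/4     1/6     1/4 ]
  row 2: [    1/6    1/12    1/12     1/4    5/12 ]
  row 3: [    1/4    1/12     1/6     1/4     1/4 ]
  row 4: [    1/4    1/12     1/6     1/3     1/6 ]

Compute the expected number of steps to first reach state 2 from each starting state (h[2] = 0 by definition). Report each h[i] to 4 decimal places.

First-step conditioning: h[2] = 0; for i ≠ 2, h[i] = 1 + Σ_k P[i][k]·h[k].
  h[0] = 1 + 1/4·h[0] + 1/6·h[1] + 1/4·h[3] + 1/6·h[4]
  h[1] = 1 + 1/6·h[0] + 1/6·h[1] + 1/6·h[3] + 1/4·h[4]
  h[3] = 1 + 1/4·h[0] + 1/12·h[1] + 1/4·h[3] + 1/4·h[4]
  h[4] = 1 + 1/4·h[0] + 1/12·h[1] + 1/3·h[3] + 1/6·h[4]
Solving the 4×4 linear system over states ≠ 2 gives exactly h = [1584/281, 1452/281, 0, 1596/281, 1596/281] (h[2] = 0 is the target).

h = [5.6370, 5.1673, 0.0000, 5.6797, 5.6797]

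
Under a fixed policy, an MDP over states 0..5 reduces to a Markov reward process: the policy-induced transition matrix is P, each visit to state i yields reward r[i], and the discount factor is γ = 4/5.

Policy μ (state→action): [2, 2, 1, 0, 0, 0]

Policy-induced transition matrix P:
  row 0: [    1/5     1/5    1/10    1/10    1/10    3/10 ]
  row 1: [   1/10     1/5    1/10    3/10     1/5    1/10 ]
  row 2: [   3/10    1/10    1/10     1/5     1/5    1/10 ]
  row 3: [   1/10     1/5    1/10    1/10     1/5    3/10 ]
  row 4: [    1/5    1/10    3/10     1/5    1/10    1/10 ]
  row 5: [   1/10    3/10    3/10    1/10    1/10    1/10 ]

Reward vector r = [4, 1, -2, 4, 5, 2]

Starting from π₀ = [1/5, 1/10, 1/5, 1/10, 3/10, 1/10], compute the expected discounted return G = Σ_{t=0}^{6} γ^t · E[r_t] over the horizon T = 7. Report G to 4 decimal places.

G = 9.3205

t=0: π = [0.2000, 0.1000, 0.2000, 0.1000, 0.3000, 0.1000], E[r] = 2.6000, γ^t·E[r] = 2.600000, running G = 2.600000
t=1: π = [0.1900, 0.1600, 0.1800, 0.1700, 0.1400, 0.1600], E[r] = 2.2600, γ^t·E[r] = 1.808000, running G = 4.408000
t=2: π = [0.1690, 0.1840, 0.1600, 0.1640, 0.1510, 0.1720], E[r] = 2.2950, γ^t·E[r] = 1.468800, running G = 5.876800
t=3: π = [0.1640, 0.1861, 0.1646, 0.1679, 0.1508, 0.1666], E[r] = 2.2717, γ^t·E[r] = 1.163110, running G = 7.039910
t=4: π = [0.1644, 0.1851, 0.1635, 0.1688, 0.1519, 0.1664], E[r] = 2.2829, γ^t·E[r] = 0.935059, running G = 7.974970
t=5: π = [0.1643, 0.1851, 0.1636, 0.1686, 0.1517, 0.1666], E[r] = 2.2813, γ^t·E[r] = 0.747527, running G = 8.722497
t=6: π = [0.1643, 0.1851, 0.1637, 0.1686, 0.1517, 0.1666], E[r] = 2.2812, γ^t·E[r] = 0.597993, running G = 9.320490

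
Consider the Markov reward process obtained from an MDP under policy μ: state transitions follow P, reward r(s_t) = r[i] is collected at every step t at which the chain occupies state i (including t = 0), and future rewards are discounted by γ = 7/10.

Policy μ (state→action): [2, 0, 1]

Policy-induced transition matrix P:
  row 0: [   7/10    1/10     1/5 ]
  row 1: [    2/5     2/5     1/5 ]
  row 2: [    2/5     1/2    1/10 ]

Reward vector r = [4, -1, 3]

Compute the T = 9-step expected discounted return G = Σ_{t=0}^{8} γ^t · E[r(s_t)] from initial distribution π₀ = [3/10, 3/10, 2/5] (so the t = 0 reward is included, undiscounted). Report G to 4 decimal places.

t=0: π = [0.3000, 0.3000, 0.4000], E[r] = 2.1000, γ^t·E[r] = 2.100000, running G = 2.100000
t=1: π = [0.4900, 0.3500, 0.1600], E[r] = 2.0900, γ^t·E[r] = 1.463000, running G = 3.563000
t=2: π = [0.5470, 0.2690, 0.1840], E[r] = 2.4710, γ^t·E[r] = 1.210790, running G = 4.773790
t=3: π = [0.5641, 0.2543, 0.1816], E[r] = 2.5469, γ^t·E[r] = 0.873587, running G = 5.647377
t=4: π = [0.5692, 0.2489, 0.1818], E[r] = 2.5735, γ^t·E[r] = 0.617900, running G = 6.265276
t=5: π = [0.5708, 0.2474, 0.1818], E[r] = 2.5811, γ^t·E[r] = 0.433807, running G = 6.699083
t=6: π = [0.5712, 0.2470, 0.1818], E[r] = 2.5834, γ^t·E[r] = 0.303938, running G = 7.003021
t=7: π = [0.5714, 0.2468, 0.1818], E[r] = 2.5841, γ^t·E[r] = 0.212813, running G = 7.215834
t=8: π = [0.5714, 0.2468, 0.1818], E[r] = 2.5843, γ^t·E[r] = 0.148981, running G = 7.364816

G = 7.3648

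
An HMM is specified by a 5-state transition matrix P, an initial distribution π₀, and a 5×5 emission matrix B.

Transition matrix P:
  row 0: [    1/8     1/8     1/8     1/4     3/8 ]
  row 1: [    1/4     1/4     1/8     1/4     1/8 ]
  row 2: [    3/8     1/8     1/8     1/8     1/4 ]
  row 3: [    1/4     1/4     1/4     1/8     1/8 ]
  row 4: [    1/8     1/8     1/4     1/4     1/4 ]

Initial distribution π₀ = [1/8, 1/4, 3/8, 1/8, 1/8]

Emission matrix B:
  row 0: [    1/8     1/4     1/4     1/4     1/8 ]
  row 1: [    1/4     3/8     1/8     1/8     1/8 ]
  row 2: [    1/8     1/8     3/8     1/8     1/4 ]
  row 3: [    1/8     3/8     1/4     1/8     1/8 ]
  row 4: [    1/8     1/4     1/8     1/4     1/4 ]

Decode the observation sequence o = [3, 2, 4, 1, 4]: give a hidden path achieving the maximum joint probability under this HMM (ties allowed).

t=0: δ = [3.125e-02, 3.125e-02, 4.688e-02, 1.562e-02, 3.125e-02]  (obs o_0=3)
t=1: δ = [4.395e-03, 9.766e-04, 2.930e-03, 1.953e-03, 1.465e-03]  ψ = [2, 1, 4, 0, 0]  (obs o_1=2)
t=2: δ = [1.373e-04, 6.866e-05, 1.373e-04, 1.373e-04, 4.120e-04]  ψ = [2, 0, 0, 0, 0]  (obs o_2=4)
t=3: δ = [1.287e-05, 1.931e-05, 1.287e-05, 3.862e-05, 2.575e-05]  ψ = [2, 4, 4, 4, 4]  (obs o_3=1)
t=4: δ = [1.207e-06, 1.207e-06, 2.414e-06, 8.047e-07, 1.609e-06]  ψ = [3, 3, 3, 4, 4]  (obs o_4=4)
backtrack: best end state = 2; path = [2, 0, 4, 3, 2]

path = [2, 0, 4, 3, 2]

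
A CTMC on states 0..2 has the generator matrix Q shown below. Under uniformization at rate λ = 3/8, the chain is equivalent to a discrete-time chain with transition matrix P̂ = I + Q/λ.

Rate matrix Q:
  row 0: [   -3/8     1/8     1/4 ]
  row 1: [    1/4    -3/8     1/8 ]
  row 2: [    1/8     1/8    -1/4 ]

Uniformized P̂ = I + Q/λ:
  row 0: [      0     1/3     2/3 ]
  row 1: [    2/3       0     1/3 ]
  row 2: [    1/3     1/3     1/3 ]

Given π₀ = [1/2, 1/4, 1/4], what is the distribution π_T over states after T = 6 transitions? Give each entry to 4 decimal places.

t=0: π = [0.5000, 0.2500, 0.2500]
t=1: π = [0.2500, 0.2500, 0.5000]
t=2: π = [0.3333, 0.2500, 0.4167]
t=3: π = [0.3056, 0.2500, 0.4444]
t=4: π = [0.3148, 0.2500, 0.4352]
t=5: π = [0.3117, 0.2500, 0.4383]
t=6: π = [0.3128, 0.2500, 0.4372]

π = [0.3128, 0.2500, 0.4372]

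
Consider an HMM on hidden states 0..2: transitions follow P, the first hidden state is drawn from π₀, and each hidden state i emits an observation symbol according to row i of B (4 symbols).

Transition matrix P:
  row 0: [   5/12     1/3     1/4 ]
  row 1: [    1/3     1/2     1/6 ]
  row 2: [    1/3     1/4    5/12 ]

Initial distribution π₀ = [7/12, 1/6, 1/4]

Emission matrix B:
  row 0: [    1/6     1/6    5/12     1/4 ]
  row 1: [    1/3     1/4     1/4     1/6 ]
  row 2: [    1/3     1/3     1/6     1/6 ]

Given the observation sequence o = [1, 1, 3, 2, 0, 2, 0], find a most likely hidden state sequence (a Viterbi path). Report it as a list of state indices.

path = [2, 2, 0, 0, 1, 1, 1]

t=0: δ = [9.722e-02, 4.167e-02, 8.333e-02]  (obs o_0=1)
t=1: δ = [6.752e-03, 8.102e-03, 1.157e-02]  ψ = [0, 0, 2]  (obs o_1=1)
t=2: δ = [9.645e-04, 6.752e-04, 8.038e-04]  ψ = [2, 1, 2]  (obs o_2=3)
t=3: δ = [1.674e-04, 8.439e-05, 5.582e-05]  ψ = [0, 1, 2]  (obs o_3=2)
t=4: δ = [1.163e-05, 1.861e-05, 1.395e-05]  ψ = [0, 0, 0]  (obs o_4=0)
t=5: δ = [2.584e-06, 2.326e-06, 9.690e-07]  ψ = [1, 1, 2]  (obs o_5=2)
t=6: δ = [1.795e-07, 3.876e-07, 2.153e-07]  ψ = [0, 1, 0]  (obs o_6=0)
backtrack: best end state = 1; path = [2, 2, 0, 0, 1, 1, 1]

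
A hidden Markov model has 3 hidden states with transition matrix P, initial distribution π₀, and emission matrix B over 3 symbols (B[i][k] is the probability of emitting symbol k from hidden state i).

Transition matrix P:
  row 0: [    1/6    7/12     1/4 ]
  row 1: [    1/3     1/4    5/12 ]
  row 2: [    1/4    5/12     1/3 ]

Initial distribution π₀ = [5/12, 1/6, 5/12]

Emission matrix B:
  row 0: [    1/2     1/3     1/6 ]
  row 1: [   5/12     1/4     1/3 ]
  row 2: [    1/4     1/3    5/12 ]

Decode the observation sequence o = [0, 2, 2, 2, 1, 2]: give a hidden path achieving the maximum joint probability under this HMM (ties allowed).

path = [0, 1, 2, 1, 0, 1]

t=0: δ = [2.083e-01, 6.944e-02, 1.042e-01]  (obs o_0=0)
t=1: δ = [5.787e-03, 4.051e-02, 2.170e-02]  ψ = [0, 0, 0]  (obs o_1=2)
t=2: δ = [2.251e-03, 3.376e-03, 7.033e-03]  ψ = [1, 1, 1]  (obs o_2=2)
t=3: δ = [2.930e-04, 9.768e-04, 9.768e-04]  ψ = [2, 2, 2]  (obs o_3=2)
t=4: δ = [1.085e-04, 1.017e-04, 1.357e-04]  ψ = [1, 2, 1]  (obs o_4=1)
t=5: δ = [5.653e-06, 2.110e-05, 1.884e-05]  ψ = [1, 0, 2]  (obs o_5=2)
backtrack: best end state = 1; path = [0, 1, 2, 1, 0, 1]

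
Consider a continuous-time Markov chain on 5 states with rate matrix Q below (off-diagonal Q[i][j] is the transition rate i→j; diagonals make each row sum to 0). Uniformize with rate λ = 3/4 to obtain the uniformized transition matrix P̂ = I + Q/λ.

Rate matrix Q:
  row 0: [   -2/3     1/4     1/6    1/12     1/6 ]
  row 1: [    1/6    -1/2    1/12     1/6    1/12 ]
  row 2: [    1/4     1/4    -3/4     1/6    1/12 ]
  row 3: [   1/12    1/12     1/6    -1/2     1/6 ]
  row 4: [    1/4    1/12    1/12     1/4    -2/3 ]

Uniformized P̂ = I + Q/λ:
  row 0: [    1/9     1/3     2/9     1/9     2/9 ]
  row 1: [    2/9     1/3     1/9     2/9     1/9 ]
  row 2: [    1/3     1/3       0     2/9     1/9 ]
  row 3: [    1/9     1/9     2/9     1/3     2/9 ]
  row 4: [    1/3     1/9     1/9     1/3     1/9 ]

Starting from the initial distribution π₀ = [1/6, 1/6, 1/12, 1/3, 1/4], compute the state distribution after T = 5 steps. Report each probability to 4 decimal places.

π = [0.2062, 0.2432, 0.1451, 0.2444, 0.1612]

t=0: π = [0.1667, 0.1667, 0.0833, 0.3333, 0.2500]
t=1: π = [0.2037, 0.2037, 0.1574, 0.2685, 0.1667]
t=2: π = [0.2058, 0.2366, 0.1461, 0.2479, 0.1636]
t=3: π = [0.2062, 0.2419, 0.1453, 0.2451, 0.1615]
t=4: π = [0.2062, 0.2430, 0.1451, 0.2445, 0.1613]
t=5: π = [0.2062, 0.2432, 0.1451, 0.2444, 0.1612]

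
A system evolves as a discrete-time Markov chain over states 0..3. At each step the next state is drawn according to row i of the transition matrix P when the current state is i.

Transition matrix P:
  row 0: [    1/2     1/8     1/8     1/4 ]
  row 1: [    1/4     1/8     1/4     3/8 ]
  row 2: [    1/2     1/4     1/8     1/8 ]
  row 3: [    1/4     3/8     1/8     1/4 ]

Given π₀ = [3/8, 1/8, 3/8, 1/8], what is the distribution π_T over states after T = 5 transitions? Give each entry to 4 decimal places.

t=0: π = [0.3750, 0.1250, 0.3750, 0.1250]
t=1: π = [0.4375, 0.2031, 0.1406, 0.2188]
t=2: π = [0.3945, 0.1973, 0.1504, 0.2578]
t=3: π = [0.3862, 0.2083, 0.1497, 0.2559]
t=4: π = [0.3840, 0.2077, 0.1510, 0.2573]
t=5: π = [0.3838, 0.2082, 0.1510, 0.2571]

π = [0.3838, 0.2082, 0.1510, 0.2571]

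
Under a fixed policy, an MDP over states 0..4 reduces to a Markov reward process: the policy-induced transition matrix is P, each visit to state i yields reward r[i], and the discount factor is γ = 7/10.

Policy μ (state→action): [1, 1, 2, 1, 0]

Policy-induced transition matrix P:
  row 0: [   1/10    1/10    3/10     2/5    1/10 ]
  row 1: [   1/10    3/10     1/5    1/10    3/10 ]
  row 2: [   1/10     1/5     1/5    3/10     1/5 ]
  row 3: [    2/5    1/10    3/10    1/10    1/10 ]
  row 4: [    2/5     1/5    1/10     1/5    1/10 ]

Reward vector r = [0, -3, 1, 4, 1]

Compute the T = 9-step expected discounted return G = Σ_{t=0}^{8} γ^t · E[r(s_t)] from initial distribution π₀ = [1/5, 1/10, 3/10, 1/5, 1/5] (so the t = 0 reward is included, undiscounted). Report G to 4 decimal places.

t=0: π = [0.2000, 0.1000, 0.3000, 0.2000, 0.2000], E[r] = 1.0000, γ^t·E[r] = 1.000000, running G = 1.000000
t=1: π = [0.2200, 0.1700, 0.2200, 0.2400, 0.1500], E[r] = 0.8200, γ^t·E[r] = 0.574000, running G = 1.574000
t=2: π = [0.2170, 0.1710, 0.2310, 0.2250, 0.1560], E[r] = 0.7740, γ^t·E[r] = 0.379260, running G = 1.953260
t=3: π = [0.2143, 0.1729, 0.2286, 0.2269, 0.1573], E[r] = 0.7748, γ^t·E[r] = 0.265756, running G = 2.219016
t=4: π = [0.2153, 0.1732, 0.2284, 0.2257, 0.1574], E[r] = 0.7693, γ^t·E[r] = 0.184704, running G = 2.403721
t=5: π = [0.2150, 0.1732, 0.2284, 0.2260, 0.1575], E[r] = 0.7702, γ^t·E[r] = 0.129444, running G = 2.533164
t=6: π = [0.2150, 0.1732, 0.2283, 0.2259, 0.1575], E[r] = 0.7698, γ^t·E[r] = 0.090562, running G = 2.623727
t=7: π = [0.2150, 0.1732, 0.2283, 0.2259, 0.1575], E[r] = 0.7699, γ^t·E[r] = 0.063402, running G = 2.687128
t=8: π = [0.2150, 0.1732, 0.2283, 0.2259, 0.1575], E[r] = 0.7698, γ^t·E[r] = 0.044379, running G = 2.731507

G = 2.7315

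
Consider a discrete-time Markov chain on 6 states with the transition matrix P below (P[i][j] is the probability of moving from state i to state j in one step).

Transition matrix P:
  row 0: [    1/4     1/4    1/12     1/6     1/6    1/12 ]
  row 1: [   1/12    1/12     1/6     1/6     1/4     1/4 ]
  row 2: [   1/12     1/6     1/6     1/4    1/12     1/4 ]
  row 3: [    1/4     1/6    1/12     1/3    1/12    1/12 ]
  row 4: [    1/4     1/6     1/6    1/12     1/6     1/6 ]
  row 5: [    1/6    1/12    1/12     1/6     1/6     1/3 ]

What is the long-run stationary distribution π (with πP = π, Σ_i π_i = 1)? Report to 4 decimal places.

Balance equations π_j = Σ_i π_i·P[i][j]:
  π_0 = 1/4·π_0 + 1/12·π_1 + 1/12·π_2 + 1/4·π_3 + 1/4·π_4 + 1/6·π_5
  π_1 = 1/4·π_0 + 1/12·π_1 + 1/6·π_2 + 1/6·π_3 + 1/6·π_4 + 1/12·π_5
  π_2 = 1/12·π_0 + 1/6·π_1 + 1/6·π_2 + 1/12·π_3 + 1/6·π_4 + 1/12·π_5
  π_3 = 1/6·π_0 + 1/6·π_1 + 1/4·π_2 + 1/3·π_3 + 1/12·π_4 + 1/6·π_5
  π_4 = 1/6·π_0 + 1/4·π_1 + 1/12·π_2 + 1/12·π_3 + 1/6·π_4 + 1/6·π_5
  normalize: π_0 + π_1 + π_2 + π_3 + π_4 + π_5 = 1
Solving the linear system gives exactly π = [32930/174393, 26831/174393, 20722/174393, 34279/174393, 8906/58131, 1219/6459].

π = [0.1888, 0.1539, 0.1188, 0.1966, 0.1532, 0.1887]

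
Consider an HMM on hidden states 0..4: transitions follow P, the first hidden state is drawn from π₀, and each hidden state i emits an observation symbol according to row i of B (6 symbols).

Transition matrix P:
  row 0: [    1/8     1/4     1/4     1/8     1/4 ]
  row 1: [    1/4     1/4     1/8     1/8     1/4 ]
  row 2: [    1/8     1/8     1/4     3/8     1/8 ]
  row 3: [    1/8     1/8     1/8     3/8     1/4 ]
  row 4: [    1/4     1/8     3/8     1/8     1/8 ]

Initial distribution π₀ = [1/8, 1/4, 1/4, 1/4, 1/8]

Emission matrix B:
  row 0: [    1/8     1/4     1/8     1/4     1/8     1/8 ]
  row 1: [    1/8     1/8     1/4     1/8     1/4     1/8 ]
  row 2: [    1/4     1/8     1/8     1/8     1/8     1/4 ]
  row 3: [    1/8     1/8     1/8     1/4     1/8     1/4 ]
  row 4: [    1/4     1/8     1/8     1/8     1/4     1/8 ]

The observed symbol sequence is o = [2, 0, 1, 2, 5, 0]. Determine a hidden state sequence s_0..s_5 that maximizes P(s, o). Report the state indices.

path = [1, 4, 2, 3, 3, 4]

t=0: δ = [1.562e-02, 6.250e-02, 3.125e-02, 3.125e-02, 1.562e-02]  (obs o_0=2)
t=1: δ = [1.953e-03, 1.953e-03, 1.953e-03, 1.465e-03, 3.906e-03]  ψ = [1, 1, 1, 2, 1]  (obs o_1=0)
t=2: δ = [2.441e-04, 6.104e-05, 1.831e-04, 9.155e-05, 6.104e-05]  ψ = [4, 0, 4, 2, 0]  (obs o_2=1)
t=3: δ = [3.815e-06, 1.526e-05, 7.629e-06, 8.583e-06, 7.629e-06]  ψ = [0, 0, 0, 2, 0]  (obs o_3=2)
t=4: δ = [4.768e-07, 4.768e-07, 7.153e-07, 8.047e-07, 4.768e-07]  ψ = [1, 1, 4, 3, 1]  (obs o_4=5)
t=5: δ = [1.490e-08, 1.490e-08, 4.470e-08, 3.772e-08, 5.029e-08]  ψ = [1, 0, 2, 3, 3]  (obs o_5=0)
backtrack: best end state = 4; path = [1, 4, 2, 3, 3, 4]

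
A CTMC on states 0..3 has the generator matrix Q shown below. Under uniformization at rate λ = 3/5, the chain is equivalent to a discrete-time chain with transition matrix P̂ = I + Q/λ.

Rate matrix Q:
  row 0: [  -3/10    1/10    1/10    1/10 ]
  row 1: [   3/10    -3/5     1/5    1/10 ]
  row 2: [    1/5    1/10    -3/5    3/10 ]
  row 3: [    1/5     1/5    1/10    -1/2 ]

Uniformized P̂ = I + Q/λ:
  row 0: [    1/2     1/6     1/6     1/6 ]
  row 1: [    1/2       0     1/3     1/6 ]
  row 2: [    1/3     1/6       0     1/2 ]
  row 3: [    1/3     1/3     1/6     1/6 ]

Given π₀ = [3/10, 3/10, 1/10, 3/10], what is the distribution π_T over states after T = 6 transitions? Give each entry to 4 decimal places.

t=0: π = [0.3000, 0.3000, 0.1000, 0.3000]
t=1: π = [0.4333, 0.1667, 0.2000, 0.2000]
t=2: π = [0.4333, 0.1722, 0.1611, 0.2333]
t=3: π = [0.4343, 0.1769, 0.1685, 0.2204]
t=4: π = [0.4352, 0.1739, 0.1681, 0.2228]
t=5: π = [0.4349, 0.1748, 0.1676, 0.2227]
t=6: π = [0.4349, 0.1746, 0.1679, 0.2225]

π = [0.4349, 0.1746, 0.1679, 0.2225]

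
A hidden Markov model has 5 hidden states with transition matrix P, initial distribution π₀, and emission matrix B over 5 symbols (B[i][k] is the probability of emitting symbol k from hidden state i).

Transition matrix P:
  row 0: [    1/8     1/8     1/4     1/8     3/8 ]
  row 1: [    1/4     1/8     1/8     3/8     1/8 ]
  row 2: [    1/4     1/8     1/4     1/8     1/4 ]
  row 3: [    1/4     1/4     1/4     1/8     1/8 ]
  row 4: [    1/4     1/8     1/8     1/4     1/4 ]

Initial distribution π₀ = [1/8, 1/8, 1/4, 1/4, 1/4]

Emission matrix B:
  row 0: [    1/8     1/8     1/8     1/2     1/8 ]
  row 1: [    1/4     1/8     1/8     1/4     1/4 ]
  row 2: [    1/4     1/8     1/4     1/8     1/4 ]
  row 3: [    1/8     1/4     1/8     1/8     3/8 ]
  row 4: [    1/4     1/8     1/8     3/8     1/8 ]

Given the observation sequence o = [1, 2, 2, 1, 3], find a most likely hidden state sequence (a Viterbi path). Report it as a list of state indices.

t=0: δ = [1.562e-02, 1.562e-02, 3.125e-02, 6.250e-02, 3.125e-02]  (obs o_0=1)
t=1: δ = [1.953e-03, 1.953e-03, 3.906e-03, 9.766e-04, 9.766e-04]  ψ = [3, 3, 3, 3, 2]  (obs o_1=2)
t=2: δ = [1.221e-04, 6.104e-05, 2.441e-04, 9.155e-05, 1.221e-04]  ψ = [2, 2, 2, 1, 2]  (obs o_2=2)
t=3: δ = [7.629e-06, 3.815e-06, 7.629e-06, 7.629e-06, 7.629e-06]  ψ = [2, 2, 2, 2, 2]  (obs o_3=1)
t=4: δ = [9.537e-07, 4.768e-07, 2.384e-07, 2.384e-07, 1.073e-06]  ψ = [2, 3, 0, 4, 0]  (obs o_4=3)
backtrack: best end state = 4; path = [3, 2, 2, 0, 4]

path = [3, 2, 2, 0, 4]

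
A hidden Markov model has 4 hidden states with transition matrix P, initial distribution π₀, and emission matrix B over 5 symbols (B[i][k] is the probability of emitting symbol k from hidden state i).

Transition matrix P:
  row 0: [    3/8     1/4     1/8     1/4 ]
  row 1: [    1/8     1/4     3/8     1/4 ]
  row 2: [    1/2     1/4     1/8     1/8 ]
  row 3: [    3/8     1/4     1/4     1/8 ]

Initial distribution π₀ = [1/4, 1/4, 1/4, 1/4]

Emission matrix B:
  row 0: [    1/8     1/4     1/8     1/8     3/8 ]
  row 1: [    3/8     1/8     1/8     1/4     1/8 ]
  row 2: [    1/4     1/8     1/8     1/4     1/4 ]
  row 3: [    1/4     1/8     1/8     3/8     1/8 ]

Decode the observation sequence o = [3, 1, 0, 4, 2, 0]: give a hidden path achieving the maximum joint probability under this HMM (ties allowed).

path = [3, 0, 1, 2, 0, 1]

t=0: δ = [3.125e-02, 6.250e-02, 6.250e-02, 9.375e-02]  (obs o_0=3)
t=1: δ = [8.789e-03, 2.930e-03, 2.930e-03, 1.953e-03]  ψ = [3, 3, 1, 1]  (obs o_1=1)
t=2: δ = [4.120e-04, 8.240e-04, 2.747e-04, 5.493e-04]  ψ = [0, 0, 0, 0]  (obs o_2=0)
t=3: δ = [7.725e-05, 2.575e-05, 7.725e-05, 2.575e-05]  ψ = [3, 1, 1, 1]  (obs o_3=4)
t=4: δ = [4.828e-06, 2.414e-06, 1.207e-06, 2.414e-06]  ψ = [2, 0, 0, 0]  (obs o_4=2)
t=5: δ = [2.263e-07, 4.526e-07, 2.263e-07, 3.017e-07]  ψ = [0, 0, 1, 0]  (obs o_5=0)
backtrack: best end state = 1; path = [3, 0, 1, 2, 0, 1]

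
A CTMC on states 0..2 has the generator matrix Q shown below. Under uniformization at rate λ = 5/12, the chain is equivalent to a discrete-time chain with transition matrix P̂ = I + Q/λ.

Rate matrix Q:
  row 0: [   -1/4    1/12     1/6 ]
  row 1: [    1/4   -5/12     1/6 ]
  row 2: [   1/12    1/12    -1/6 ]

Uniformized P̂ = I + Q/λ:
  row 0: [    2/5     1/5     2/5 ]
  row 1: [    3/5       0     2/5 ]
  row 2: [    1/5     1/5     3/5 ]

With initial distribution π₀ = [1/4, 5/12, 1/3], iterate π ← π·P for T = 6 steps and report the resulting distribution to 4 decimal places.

π = [0.3333, 0.1667, 0.5000]

t=0: π = [0.2500, 0.4167, 0.3333]
t=1: π = [0.4167, 0.1167, 0.4667]
t=2: π = [0.3300, 0.1767, 0.4933]
t=3: π = [0.3367, 0.1647, 0.4987]
t=4: π = [0.3332, 0.1671, 0.4997]
t=5: π = [0.3335, 0.1666, 0.4999]
t=6: π = [0.3333, 0.1667, 0.5000]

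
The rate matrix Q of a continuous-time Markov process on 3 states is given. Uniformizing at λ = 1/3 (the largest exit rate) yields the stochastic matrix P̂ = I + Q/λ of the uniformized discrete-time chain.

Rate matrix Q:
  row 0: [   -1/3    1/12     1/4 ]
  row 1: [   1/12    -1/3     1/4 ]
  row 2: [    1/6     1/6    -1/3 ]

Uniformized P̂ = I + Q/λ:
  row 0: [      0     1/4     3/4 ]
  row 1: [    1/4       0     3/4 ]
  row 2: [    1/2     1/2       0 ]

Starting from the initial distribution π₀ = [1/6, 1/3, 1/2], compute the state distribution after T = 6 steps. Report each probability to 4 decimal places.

t=0: π = [0.1667, 0.3333, 0.5000]
t=1: π = [0.3333, 0.2917, 0.3750]
t=2: π = [0.2604, 0.2708, 0.4688]
t=3: π = [0.3021, 0.2995, 0.3984]
t=4: π = [0.2741, 0.2747, 0.4512]
t=5: π = [0.2943, 0.2941, 0.4116]
t=6: π = [0.2793, 0.2794, 0.4413]

π = [0.2793, 0.2794, 0.4413]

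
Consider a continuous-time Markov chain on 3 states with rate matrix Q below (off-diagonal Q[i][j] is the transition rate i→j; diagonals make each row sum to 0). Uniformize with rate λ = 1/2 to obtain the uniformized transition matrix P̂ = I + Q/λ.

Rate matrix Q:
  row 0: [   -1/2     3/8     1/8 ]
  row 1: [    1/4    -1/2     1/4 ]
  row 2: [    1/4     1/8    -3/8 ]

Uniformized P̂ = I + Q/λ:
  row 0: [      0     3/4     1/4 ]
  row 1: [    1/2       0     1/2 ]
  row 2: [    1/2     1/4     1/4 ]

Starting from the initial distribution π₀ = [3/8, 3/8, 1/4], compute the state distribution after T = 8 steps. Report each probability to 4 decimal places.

π = [0.3335, 0.3330, 0.3335]

t=0: π = [0.3750, 0.3750, 0.2500]
t=1: π = [0.3125, 0.3438, 0.3438]
t=2: π = [0.3438, 0.3203, 0.3359]
t=3: π = [0.3281, 0.3418, 0.3301]
t=4: π = [0.3359, 0.3286, 0.3354]
t=5: π = [0.3320, 0.3358, 0.3322]
t=6: π = [0.3340, 0.3321, 0.3340]
t=7: π = [0.3330, 0.3340, 0.3330]
t=8: π = [0.3335, 0.3330, 0.3335]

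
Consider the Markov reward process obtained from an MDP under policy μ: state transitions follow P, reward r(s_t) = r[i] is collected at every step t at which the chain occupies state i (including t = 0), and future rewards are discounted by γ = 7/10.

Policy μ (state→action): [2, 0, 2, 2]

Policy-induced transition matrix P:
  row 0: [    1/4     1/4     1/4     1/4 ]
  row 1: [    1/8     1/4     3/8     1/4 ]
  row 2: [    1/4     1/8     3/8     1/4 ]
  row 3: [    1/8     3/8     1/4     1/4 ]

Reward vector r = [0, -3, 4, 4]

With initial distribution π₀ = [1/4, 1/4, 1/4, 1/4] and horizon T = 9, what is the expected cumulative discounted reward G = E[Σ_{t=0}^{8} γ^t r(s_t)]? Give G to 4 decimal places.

G = 4.6328

t=0: π = [0.2500, 0.2500, 0.2500, 0.2500], E[r] = 1.2500, γ^t·E[r] = 1.250000, running G = 1.250000
t=1: π = [0.1875, 0.2500, 0.3125, 0.2500], E[r] = 1.5000, γ^t·E[r] = 1.050000, running G = 2.300000
t=2: π = [0.1875, 0.2422, 0.3203, 0.2500], E[r] = 1.5547, γ^t·E[r] = 0.761797, running G = 3.061797
t=3: π = [0.1885, 0.2412, 0.3203, 0.2500], E[r] = 1.5576, γ^t·E[r] = 0.534263, running G = 3.596060
t=4: π = [0.1886, 0.2412, 0.3202, 0.2500], E[r] = 1.5571, γ^t·E[r] = 0.373867, running G = 3.969926
t=5: π = [0.1886, 0.2412, 0.3202, 0.2500], E[r] = 1.5570, γ^t·E[r] = 0.261689, running G = 4.231615
t=6: π = [0.1886, 0.2412, 0.3202, 0.2500], E[r] = 1.5570, γ^t·E[r] = 0.183181, running G = 4.414796
t=7: π = [0.1886, 0.2412, 0.3202, 0.2500], E[r] = 1.5570, γ^t·E[r] = 0.128227, running G = 4.543023
t=8: π = [0.1886, 0.2412, 0.3202, 0.2500], E[r] = 1.5570, γ^t·E[r] = 0.089759, running G = 4.632782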